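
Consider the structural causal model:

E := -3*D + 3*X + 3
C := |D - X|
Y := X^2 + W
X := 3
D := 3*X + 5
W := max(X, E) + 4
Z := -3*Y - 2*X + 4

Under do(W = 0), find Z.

Under do(W=0), the mechanism W := max(X, E) + 4 is discarded; W is fixed at 0.
Y = X^2 + W  [with X=3, W=0]  = 9
Z = -3*Y - 2*X + 4  [with Y=9, X=3]  = -29

-29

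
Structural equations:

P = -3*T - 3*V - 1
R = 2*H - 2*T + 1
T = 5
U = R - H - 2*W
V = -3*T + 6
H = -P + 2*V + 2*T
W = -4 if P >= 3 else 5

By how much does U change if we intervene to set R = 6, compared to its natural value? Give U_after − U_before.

53

Under do(R=6), the mechanism R = 2*H - 2*T + 1 is discarded; R is fixed at 6.
V = -3*T + 6  [with T=5]  = -9
P = -3*T - 3*V - 1  [with T=5, V=-9]  = 11
H = -P + 2*V + 2*T  [with P=11, V=-9, T=5]  = -19
W = -4 if P >= 3 else 5  [with P=11]  = -4
U = R - H - 2*W  [with R=6, H=-19, W=-4]  = 33
Without intervention: V = -3*T + 6  [with T=5]  = -9; P = -3*T - 3*V - 1  [with T=5, V=-9]  = 11; H = -P + 2*V + 2*T  [with P=11, V=-9, T=5]  = -19; R = 2*H - 2*T + 1  [with H=-19, T=5]  = -47; W = -4 if P >= 3 else 5  [with P=11]  = -4; U = R - H - 2*W  [with R=-47, H=-19, W=-4]  = -20.
Change = 33 − (-20) = 53.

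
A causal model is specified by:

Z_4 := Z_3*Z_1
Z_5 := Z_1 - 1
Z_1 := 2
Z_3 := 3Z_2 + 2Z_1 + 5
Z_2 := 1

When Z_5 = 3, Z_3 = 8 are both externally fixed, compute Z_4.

16

Under do(Z_5 = 3, Z_3 = 8), each intervened variable's structural equation is replaced by its fixed value.
Z_4 = Z_3*Z_1  [with Z_3=8, Z_1=2]  = 16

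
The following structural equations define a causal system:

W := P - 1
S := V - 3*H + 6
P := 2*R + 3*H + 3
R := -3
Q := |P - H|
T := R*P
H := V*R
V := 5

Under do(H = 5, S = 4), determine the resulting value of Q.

The joint intervention fixes H = 5, S = 4, removing each variable's own equation.
P = 2*R + 3*H + 3  [with R=-3, H=5]  = 12
Q = |P - H|  [with P=12, H=5]  = 7

7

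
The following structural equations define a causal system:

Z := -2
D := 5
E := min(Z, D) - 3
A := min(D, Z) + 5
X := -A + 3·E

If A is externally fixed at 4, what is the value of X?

-19

Intervening sets A = 4 and removes its equation (A := min(D, Z) + 5).
E = min(Z, D) - 3  [with Z=-2, D=5]  = -5
X = -A + 3·E  [with A=4, E=-5]  = -19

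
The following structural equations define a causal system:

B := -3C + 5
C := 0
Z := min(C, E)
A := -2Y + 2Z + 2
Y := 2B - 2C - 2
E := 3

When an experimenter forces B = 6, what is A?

The intervention breaks the incoming arrows to B: B := -3C + 5 no longer applies, and B = 6.
Z = min(C, E)  [with C=0, E=3]  = 0
Y = 2B - 2C - 2  [with B=6, C=0]  = 10
A = -2Y + 2Z + 2  [with Y=10, Z=0]  = -18

-18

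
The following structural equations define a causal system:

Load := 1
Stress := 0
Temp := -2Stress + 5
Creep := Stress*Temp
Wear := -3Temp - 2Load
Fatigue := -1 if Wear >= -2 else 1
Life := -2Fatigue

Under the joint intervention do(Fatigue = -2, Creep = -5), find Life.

4

Under do(Fatigue = -2, Creep = -5), each intervened variable's structural equation is replaced by its fixed value.
Life = -2Fatigue  [with Fatigue=-2]  = 4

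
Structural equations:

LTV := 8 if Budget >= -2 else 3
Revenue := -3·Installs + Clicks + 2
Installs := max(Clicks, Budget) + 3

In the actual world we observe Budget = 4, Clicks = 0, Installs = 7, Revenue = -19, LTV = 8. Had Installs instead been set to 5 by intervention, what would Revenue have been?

-13

The intervention breaks the incoming arrows to Installs: Installs := max(Clicks, Budget) + 3 no longer applies, and Installs = 5.
Revenue = -3·Installs + Clicks + 2  [with Installs=5, Clicks=0]  = -13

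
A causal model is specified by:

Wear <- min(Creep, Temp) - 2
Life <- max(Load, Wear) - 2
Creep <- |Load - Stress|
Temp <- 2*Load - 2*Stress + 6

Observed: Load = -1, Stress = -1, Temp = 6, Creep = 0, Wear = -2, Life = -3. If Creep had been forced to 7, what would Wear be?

4

Intervening sets Creep = 7 and removes its equation (Creep <- |Load - Stress|).
Temp = 2*Load - 2*Stress + 6  [with Load=-1, Stress=-1]  = 6
Wear = min(Creep, Temp) - 2  [with Creep=7, Temp=6]  = 4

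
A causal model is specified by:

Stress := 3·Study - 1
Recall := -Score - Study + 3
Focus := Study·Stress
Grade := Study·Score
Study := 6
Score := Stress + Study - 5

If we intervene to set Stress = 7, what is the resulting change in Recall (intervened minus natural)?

10

do(Stress=7) replaces the equation Stress := 3·Study - 1 with the constant Stress = 7.
Score = Stress + Study - 5  [with Stress=7, Study=6]  = 8
Recall = -Score - Study + 3  [with Score=8, Study=6]  = -11
Without intervention: Stress = 3·Study - 1  [with Study=6]  = 17; Score = Stress + Study - 5  [with Stress=17, Study=6]  = 18; Recall = -Score - Study + 3  [with Score=18, Study=6]  = -21.
Change = -11 − (-21) = 10.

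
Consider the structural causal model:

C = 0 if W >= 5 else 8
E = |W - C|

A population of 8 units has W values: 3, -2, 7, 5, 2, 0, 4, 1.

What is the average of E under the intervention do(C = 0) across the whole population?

Under do(C=0), C's equation is replaced by C=0 for every unit. Per-unit E: 3, 2, 7, 5, 2, 0, 4, 1. Mean = 3.

3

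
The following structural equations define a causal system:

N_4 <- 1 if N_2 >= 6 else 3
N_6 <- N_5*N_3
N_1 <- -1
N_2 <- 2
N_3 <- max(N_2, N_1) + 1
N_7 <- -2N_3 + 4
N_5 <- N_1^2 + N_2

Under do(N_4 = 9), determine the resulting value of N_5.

3

Intervening sets N_4 = 9 and removes its equation (N_4 <- 1 if N_2 >= 6 else 3).
No directed path runs from N_4 to N_5, so N_5 keeps its natural value.
N_5 = N_1^2 + N_2  [with N_1=-1, N_2=2]  = 3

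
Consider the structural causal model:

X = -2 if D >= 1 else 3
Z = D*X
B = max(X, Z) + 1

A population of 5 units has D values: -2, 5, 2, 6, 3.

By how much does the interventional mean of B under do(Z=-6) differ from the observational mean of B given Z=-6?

Under do(Z=-6), Z's equation is replaced by Z=-6 for every unit. Per-unit B: 4, -1, -1, -1, -1. Mean = 0.
E[B|Z=-6] averages over only the 2 units with Z=-6 (D = -2, 3): B = 4, -1, mean 1.5.
Difference = 0 − 1.5 = -1.5.

-1.5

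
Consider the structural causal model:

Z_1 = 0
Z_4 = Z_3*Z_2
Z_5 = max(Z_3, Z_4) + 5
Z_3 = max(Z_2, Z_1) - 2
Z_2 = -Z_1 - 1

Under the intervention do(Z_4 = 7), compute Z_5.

12

Intervening sets Z_4 = 7 and removes its equation (Z_4 = Z_3*Z_2).
Z_2 = -Z_1 - 1  [with Z_1=0]  = -1
Z_3 = max(Z_2, Z_1) - 2  [with Z_2=-1, Z_1=0]  = -2
Z_5 = max(Z_3, Z_4) + 5  [with Z_3=-2, Z_4=7]  = 12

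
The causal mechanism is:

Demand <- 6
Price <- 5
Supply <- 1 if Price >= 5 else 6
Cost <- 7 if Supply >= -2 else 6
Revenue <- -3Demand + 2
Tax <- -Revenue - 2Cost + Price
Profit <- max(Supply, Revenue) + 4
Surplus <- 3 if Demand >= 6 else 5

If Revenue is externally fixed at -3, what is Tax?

The intervention breaks the incoming arrows to Revenue: Revenue <- -3Demand + 2 no longer applies, and Revenue = -3.
Supply = 1 if Price >= 5 else 6  [with Price=5]  = 1
Cost = 7 if Supply >= -2 else 6  [with Supply=1]  = 7
Tax = -Revenue - 2Cost + Price  [with Revenue=-3, Cost=7, Price=5]  = -6

-6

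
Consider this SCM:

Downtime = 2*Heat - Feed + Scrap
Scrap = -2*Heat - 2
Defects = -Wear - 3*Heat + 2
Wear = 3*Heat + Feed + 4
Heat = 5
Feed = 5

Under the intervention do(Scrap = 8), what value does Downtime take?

The intervention breaks the incoming arrows to Scrap: Scrap = -2*Heat - 2 no longer applies, and Scrap = 8.
Downtime = 2*Heat - Feed + Scrap  [with Heat=5, Feed=5, Scrap=8]  = 13

13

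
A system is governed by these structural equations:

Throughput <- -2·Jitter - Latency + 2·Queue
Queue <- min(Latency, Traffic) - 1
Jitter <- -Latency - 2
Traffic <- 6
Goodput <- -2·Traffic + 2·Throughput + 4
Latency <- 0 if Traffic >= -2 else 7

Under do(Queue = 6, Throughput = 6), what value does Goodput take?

4

Setting Queue = 6, Throughput = 6 by intervention discards those variables' equations.
Goodput = -2·Traffic + 2·Throughput + 4  [with Traffic=6, Throughput=6]  = 4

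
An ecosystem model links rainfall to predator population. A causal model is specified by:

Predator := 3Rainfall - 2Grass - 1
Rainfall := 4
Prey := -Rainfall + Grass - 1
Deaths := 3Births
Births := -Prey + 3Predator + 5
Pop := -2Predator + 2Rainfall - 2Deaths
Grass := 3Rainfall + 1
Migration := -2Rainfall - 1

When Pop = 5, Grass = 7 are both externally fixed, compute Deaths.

The joint intervention fixes Pop = 5, Grass = 7, removing each variable's own equation.
Prey = -Rainfall + Grass - 1  [with Rainfall=4, Grass=7]  = 2
Predator = 3Rainfall - 2Grass - 1  [with Rainfall=4, Grass=7]  = -3
Births = -Prey + 3Predator + 5  [with Prey=2, Predator=-3]  = -6
Deaths = 3Births  [with Births=-6]  = -18

-18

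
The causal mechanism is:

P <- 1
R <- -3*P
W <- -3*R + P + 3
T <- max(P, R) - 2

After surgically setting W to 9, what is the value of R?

-3

Under do(W=9), the mechanism W <- -3*R + P + 3 is discarded; W is fixed at 9.
Since R is not a descendant of the intervened variable, it is unaffected.
R = -3*P  [with P=1]  = -3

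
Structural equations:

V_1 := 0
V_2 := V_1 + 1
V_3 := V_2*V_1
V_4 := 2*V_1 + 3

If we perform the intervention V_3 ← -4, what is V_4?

3

The intervention breaks the incoming arrows to V_3: V_3 := V_2*V_1 no longer applies, and V_3 = -4.
V_4 is not downstream of the intervention, so its value is determined by the original equations.
V_4 = 2*V_1 + 3  [with V_1=0]  = 3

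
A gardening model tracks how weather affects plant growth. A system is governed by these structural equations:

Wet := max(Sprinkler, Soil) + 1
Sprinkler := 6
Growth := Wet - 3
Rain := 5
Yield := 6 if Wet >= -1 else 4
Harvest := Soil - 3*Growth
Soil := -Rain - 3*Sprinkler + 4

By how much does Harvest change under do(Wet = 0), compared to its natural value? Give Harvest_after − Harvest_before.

The intervention breaks the incoming arrows to Wet: Wet := max(Sprinkler, Soil) + 1 no longer applies, and Wet = 0.
Soil = -Rain - 3*Sprinkler + 4  [with Rain=5, Sprinkler=6]  = -19
Growth = Wet - 3  [with Wet=0]  = -3
Harvest = Soil - 3*Growth  [with Soil=-19, Growth=-3]  = -10
Without intervention: Soil = -Rain - 3*Sprinkler + 4  [with Rain=5, Sprinkler=6]  = -19; Wet = max(Sprinkler, Soil) + 1  [with Sprinkler=6, Soil=-19]  = 7; Growth = Wet - 3  [with Wet=7]  = 4; Harvest = Soil - 3*Growth  [with Soil=-19, Growth=4]  = -31.
Change = -10 − (-31) = 21.

21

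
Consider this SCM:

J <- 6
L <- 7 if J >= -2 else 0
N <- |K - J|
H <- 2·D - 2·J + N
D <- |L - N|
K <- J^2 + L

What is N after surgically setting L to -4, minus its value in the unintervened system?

Under do(L=-4), the mechanism L <- 7 if J >= -2 else 0 is discarded; L is fixed at -4.
K = J^2 + L  [with J=6, L=-4]  = 32
N = |K - J|  [with K=32, J=6]  = 26
Without intervention: L = 7 if J >= -2 else 0  [with J=6]  = 7; K = J^2 + L  [with J=6, L=7]  = 43; N = |K - J|  [with K=43, J=6]  = 37.
Change = 26 − 37 = -11.

-11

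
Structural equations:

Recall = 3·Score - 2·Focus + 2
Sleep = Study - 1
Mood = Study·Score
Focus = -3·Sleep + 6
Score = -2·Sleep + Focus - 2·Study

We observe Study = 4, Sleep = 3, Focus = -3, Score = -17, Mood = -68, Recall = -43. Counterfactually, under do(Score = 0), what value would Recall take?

8

Under do(Score=0), the mechanism Score = -2·Sleep + Focus - 2·Study is discarded; Score is fixed at 0.
Sleep = Study - 1  [with Study=4]  = 3
Focus = -3·Sleep + 6  [with Sleep=3]  = -3
Recall = 3·Score - 2·Focus + 2  [with Score=0, Focus=-3]  = 8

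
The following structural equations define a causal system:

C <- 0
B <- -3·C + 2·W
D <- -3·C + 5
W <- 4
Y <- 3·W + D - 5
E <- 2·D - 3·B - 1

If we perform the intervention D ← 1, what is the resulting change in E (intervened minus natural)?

-8

Intervening sets D = 1 and removes its equation (D <- -3·C + 5).
B = -3·C + 2·W  [with C=0, W=4]  = 8
E = 2·D - 3·B - 1  [with D=1, B=8]  = -23
Without intervention: B = -3·C + 2·W  [with C=0, W=4]  = 8; D = -3·C + 5  [with C=0]  = 5; E = 2·D - 3·B - 1  [with D=5, B=8]  = -15.
Change = -23 − (-15) = -8.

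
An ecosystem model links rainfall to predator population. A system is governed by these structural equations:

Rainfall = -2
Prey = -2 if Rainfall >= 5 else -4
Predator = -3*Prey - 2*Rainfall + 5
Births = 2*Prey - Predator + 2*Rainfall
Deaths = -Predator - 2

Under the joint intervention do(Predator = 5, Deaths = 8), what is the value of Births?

The joint intervention fixes Predator = 5, Deaths = 8, removing each variable's own equation.
Prey = -2 if Rainfall >= 5 else -4  [with Rainfall=-2]  = -4
Births = 2*Prey - Predator + 2*Rainfall  [with Prey=-4, Predator=5, Rainfall=-2]  = -17

-17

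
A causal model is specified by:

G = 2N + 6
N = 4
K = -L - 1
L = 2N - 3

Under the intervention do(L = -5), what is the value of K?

4

The intervention breaks the incoming arrows to L: L = 2N - 3 no longer applies, and L = -5.
K = -L - 1  [with L=-5]  = 4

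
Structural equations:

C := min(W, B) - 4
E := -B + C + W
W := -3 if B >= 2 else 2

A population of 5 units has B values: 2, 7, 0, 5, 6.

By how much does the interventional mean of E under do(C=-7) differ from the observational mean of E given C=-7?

Every unit gets C=-7 under the intervention. E values become -12, -17, -5, -15, -16; E[E|do(C=-7)] = -13.
Conditioning on C=-7 selects the 4 unit(s) with B ∈ {2, 7, 5, 6}. Their E values: -12, -17, -15, -16. Mean = -15.
Difference = -13 − (-15) = 2.

2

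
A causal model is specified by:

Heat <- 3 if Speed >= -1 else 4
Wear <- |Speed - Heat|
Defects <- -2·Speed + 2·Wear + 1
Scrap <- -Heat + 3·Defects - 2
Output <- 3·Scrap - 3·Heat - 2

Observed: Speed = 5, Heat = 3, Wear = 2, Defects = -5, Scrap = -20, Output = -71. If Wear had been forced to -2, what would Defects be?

-13

The intervention breaks the incoming arrows to Wear: Wear <- |Speed - Heat| no longer applies, and Wear = -2.
Defects = -2·Speed + 2·Wear + 1  [with Speed=5, Wear=-2]  = -13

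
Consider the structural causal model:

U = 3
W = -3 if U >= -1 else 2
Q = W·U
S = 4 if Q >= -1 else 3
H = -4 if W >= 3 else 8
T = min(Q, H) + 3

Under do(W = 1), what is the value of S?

Under do(W=1), the mechanism W = -3 if U >= -1 else 2 is discarded; W is fixed at 1.
Q = W·U  [with W=1, U=3]  = 3
S = 4 if Q >= -1 else 3  [with Q=3]  = 4

4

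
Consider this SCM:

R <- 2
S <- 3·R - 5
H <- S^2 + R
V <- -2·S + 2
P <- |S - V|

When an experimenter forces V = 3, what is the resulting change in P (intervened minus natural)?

1

Intervening sets V = 3 and removes its equation (V <- -2·S + 2).
S = 3·R - 5  [with R=2]  = 1
P = |S - V|  [with S=1, V=3]  = 2
Without intervention: S = 3·R - 5  [with R=2]  = 1; V = -2·S + 2  [with S=1]  = 0; P = |S - V|  [with S=1, V=0]  = 1.
Change = 2 − 1 = 1.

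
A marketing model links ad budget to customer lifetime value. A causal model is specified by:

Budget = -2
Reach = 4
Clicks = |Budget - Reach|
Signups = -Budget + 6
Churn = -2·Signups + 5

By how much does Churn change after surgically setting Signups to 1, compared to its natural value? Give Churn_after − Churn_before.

Intervening sets Signups = 1 and removes its equation (Signups = -Budget + 6).
Churn = -2·Signups + 5  [with Signups=1]  = 3
Without intervention: Signups = -Budget + 6  [with Budget=-2]  = 8; Churn = -2·Signups + 5  [with Signups=8]  = -11.
Change = 3 − (-11) = 14.

14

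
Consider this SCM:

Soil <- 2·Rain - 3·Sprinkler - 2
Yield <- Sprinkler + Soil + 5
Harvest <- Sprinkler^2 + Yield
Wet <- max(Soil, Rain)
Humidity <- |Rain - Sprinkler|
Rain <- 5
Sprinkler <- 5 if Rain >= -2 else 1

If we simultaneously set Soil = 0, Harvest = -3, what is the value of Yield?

Under do(Soil = 0, Harvest = -3), each intervened variable's structural equation is replaced by its fixed value.
Sprinkler = 5 if Rain >= -2 else 1  [with Rain=5]  = 5
Yield = Sprinkler + Soil + 5  [with Sprinkler=5, Soil=0]  = 10

10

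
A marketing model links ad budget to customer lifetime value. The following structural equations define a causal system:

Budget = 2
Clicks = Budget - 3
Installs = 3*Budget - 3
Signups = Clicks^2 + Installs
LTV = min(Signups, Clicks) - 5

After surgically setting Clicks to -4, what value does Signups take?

Under do(Clicks=-4), the mechanism Clicks = Budget - 3 is discarded; Clicks is fixed at -4.
Installs = 3*Budget - 3  [with Budget=2]  = 3
Signups = Clicks^2 + Installs  [with Clicks=-4, Installs=3]  = 19

19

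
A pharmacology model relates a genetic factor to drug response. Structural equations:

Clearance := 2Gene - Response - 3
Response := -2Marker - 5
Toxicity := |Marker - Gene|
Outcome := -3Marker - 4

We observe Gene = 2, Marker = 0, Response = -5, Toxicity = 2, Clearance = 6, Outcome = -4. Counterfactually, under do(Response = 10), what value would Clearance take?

do(Response=10) replaces the equation Response := -2Marker - 5 with the constant Response = 10.
Clearance = 2Gene - Response - 3  [with Gene=2, Response=10]  = -9

-9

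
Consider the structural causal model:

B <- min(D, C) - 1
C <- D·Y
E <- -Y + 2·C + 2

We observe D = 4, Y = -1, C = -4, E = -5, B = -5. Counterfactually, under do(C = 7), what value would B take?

3

do(C=7) replaces the equation C <- D·Y with the constant C = 7.
B = min(D, C) - 1  [with D=4, C=7]  = 3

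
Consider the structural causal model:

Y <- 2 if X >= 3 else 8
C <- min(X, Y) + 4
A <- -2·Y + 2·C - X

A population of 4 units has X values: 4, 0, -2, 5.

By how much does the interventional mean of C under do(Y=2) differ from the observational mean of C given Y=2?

Every unit gets Y=2 under the intervention. C values become 6, 4, 2, 6; E[C|do(Y=2)] = 4.5.
Conditioning on Y=2 selects the 2 unit(s) with X ∈ {4, 5}. Their C values: 6, 6. Mean = 6.
Difference = 4.5 − 6 = -1.5.

-1.5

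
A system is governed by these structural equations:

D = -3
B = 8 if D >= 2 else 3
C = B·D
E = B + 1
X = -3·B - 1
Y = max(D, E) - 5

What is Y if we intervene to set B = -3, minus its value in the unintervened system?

-6

Under do(B=-3), the mechanism B = 8 if D >= 2 else 3 is discarded; B is fixed at -3.
E = B + 1  [with B=-3]  = -2
Y = max(D, E) - 5  [with D=-3, E=-2]  = -7
Without intervention: B = 8 if D >= 2 else 3  [with D=-3]  = 3; E = B + 1  [with B=3]  = 4; Y = max(D, E) - 5  [with D=-3, E=4]  = -1.
Change = -7 − (-1) = -6.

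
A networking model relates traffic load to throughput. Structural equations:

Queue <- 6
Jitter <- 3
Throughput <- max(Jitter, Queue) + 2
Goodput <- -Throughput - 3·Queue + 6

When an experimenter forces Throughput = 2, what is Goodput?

The intervention breaks the incoming arrows to Throughput: Throughput <- max(Jitter, Queue) + 2 no longer applies, and Throughput = 2.
Goodput = -Throughput - 3·Queue + 6  [with Throughput=2, Queue=6]  = -14

-14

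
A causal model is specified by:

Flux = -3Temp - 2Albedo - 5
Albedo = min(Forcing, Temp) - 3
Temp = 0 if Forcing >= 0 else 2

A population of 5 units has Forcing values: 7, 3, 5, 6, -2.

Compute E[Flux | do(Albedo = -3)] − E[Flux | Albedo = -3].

do(Albedo=-3) breaks Albedo's dependence on Forcing. With Albedo=-3 fixed, Flux across the units is 1, 1, 1, 1, -5, mean -0.2.
Observing Albedo=-3 restricts to units where Albedo's equation naturally yields -3: Forcing ∈ {7, 3, 5, 6}. In that subpopulation Flux = 1, 1, 1, 1, mean 1.
Difference = -0.2 − 1 = -1.2.

-1.2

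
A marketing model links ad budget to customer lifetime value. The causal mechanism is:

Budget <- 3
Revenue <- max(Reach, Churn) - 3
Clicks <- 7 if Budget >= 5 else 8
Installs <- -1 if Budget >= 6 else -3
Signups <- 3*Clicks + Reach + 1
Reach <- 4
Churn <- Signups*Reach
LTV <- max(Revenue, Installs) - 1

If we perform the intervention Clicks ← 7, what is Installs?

The intervention breaks the incoming arrows to Clicks: Clicks <- 7 if Budget >= 5 else 8 no longer applies, and Clicks = 7.
Installs is not downstream of the intervention, so its value is determined by the original equations.
Installs = -1 if Budget >= 6 else -3  [with Budget=3]  = -3

-3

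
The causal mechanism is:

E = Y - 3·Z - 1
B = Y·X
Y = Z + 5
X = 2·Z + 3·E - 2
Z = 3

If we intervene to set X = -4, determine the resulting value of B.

Intervening sets X = -4 and removes its equation (X = 2·Z + 3·E - 2).
Y = Z + 5  [with Z=3]  = 8
B = Y·X  [with Y=8, X=-4]  = -32

-32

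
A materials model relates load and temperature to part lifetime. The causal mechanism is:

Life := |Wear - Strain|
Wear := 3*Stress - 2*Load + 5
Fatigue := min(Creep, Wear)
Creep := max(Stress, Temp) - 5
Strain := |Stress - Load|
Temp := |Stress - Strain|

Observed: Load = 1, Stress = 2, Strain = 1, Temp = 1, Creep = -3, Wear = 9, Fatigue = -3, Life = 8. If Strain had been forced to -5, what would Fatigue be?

The intervention breaks the incoming arrows to Strain: Strain := |Stress - Load| no longer applies, and Strain = -5.
Temp = |Stress - Strain|  [with Stress=2, Strain=-5]  = 7
Creep = max(Stress, Temp) - 5  [with Stress=2, Temp=7]  = 2
Wear = 3*Stress - 2*Load + 5  [with Stress=2, Load=1]  = 9
Fatigue = min(Creep, Wear)  [with Creep=2, Wear=9]  = 2

2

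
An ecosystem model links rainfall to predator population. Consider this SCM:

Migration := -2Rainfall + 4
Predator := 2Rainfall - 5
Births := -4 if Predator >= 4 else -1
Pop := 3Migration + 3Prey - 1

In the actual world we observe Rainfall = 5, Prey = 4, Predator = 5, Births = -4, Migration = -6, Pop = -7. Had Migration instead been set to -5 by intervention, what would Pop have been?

-4

The intervention breaks the incoming arrows to Migration: Migration := -2Rainfall + 4 no longer applies, and Migration = -5.
Pop = 3Migration + 3Prey - 1  [with Migration=-5, Prey=4]  = -4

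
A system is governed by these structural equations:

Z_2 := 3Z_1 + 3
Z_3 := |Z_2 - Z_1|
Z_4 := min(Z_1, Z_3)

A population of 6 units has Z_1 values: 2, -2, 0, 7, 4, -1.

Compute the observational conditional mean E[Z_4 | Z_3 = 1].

E[Z_4|Z_3=1] averages over only the 2 units with Z_3=1 (Z_1 = -2, -1): Z_4 = -2, -1, mean -1.5.

-1.5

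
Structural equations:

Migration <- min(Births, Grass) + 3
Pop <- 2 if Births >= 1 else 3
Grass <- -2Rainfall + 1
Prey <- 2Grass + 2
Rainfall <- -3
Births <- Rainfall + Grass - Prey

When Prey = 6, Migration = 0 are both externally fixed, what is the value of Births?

-2

The joint intervention fixes Prey = 6, Migration = 0, removing each variable's own equation.
Grass = -2Rainfall + 1  [with Rainfall=-3]  = 7
Births = Rainfall + Grass - Prey  [with Rainfall=-3, Grass=7, Prey=6]  = -2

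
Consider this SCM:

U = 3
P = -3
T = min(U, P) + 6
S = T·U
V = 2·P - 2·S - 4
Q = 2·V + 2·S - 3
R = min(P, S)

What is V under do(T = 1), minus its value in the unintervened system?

12

do(T=1) replaces the equation T = min(U, P) + 6 with the constant T = 1.
S = T·U  [with T=1, U=3]  = 3
V = 2·P - 2·S - 4  [with P=-3, S=3]  = -16
Without intervention: T = min(U, P) + 6  [with U=3, P=-3]  = 3; S = T·U  [with T=3, U=3]  = 9; V = 2·P - 2·S - 4  [with P=-3, S=9]  = -28.
Change = -16 − (-28) = 12.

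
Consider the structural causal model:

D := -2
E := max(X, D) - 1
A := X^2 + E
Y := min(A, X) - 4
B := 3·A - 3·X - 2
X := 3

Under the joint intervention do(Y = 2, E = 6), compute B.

The joint intervention fixes Y = 2, E = 6, removing each variable's own equation.
A = X^2 + E  [with X=3, E=6]  = 15
B = 3·A - 3·X - 2  [with A=15, X=3]  = 34

34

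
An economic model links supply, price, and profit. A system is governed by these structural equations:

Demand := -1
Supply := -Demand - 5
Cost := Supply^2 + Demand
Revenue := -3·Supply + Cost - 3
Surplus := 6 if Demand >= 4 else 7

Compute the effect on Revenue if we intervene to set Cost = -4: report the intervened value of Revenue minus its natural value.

-19

The intervention breaks the incoming arrows to Cost: Cost := Supply^2 + Demand no longer applies, and Cost = -4.
Supply = -Demand - 5  [with Demand=-1]  = -4
Revenue = -3·Supply + Cost - 3  [with Supply=-4, Cost=-4]  = 5
Without intervention: Supply = -Demand - 5  [with Demand=-1]  = -4; Cost = Supply^2 + Demand  [with Supply=-4, Demand=-1]  = 15; Revenue = -3·Supply + Cost - 3  [with Supply=-4, Cost=15]  = 24.
Change = 5 − 24 = -19.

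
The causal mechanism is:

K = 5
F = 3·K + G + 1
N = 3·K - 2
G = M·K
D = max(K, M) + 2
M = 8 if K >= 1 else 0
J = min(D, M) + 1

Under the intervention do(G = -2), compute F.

The intervention breaks the incoming arrows to G: G = M·K no longer applies, and G = -2.
F = 3·K + G + 1  [with K=5, G=-2]  = 14

14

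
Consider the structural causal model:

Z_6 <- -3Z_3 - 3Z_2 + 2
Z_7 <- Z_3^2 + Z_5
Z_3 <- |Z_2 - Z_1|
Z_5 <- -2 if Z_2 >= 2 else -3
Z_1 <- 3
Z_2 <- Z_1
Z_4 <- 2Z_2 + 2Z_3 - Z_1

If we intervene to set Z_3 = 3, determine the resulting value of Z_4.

The intervention breaks the incoming arrows to Z_3: Z_3 <- |Z_2 - Z_1| no longer applies, and Z_3 = 3.
Z_2 = Z_1  [with Z_1=3]  = 3
Z_4 = 2Z_2 + 2Z_3 - Z_1  [with Z_2=3, Z_3=3, Z_1=3]  = 9

9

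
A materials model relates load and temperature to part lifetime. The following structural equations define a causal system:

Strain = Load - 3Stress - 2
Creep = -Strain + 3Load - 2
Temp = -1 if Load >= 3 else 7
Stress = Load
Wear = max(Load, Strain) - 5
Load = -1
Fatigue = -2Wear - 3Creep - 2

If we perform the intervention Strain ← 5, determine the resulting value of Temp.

7

The intervention breaks the incoming arrows to Strain: Strain = Load - 3Stress - 2 no longer applies, and Strain = 5.
Temp is not downstream of the intervention, so its value is determined by the original equations.
Temp = -1 if Load >= 3 else 7  [with Load=-1]  = 7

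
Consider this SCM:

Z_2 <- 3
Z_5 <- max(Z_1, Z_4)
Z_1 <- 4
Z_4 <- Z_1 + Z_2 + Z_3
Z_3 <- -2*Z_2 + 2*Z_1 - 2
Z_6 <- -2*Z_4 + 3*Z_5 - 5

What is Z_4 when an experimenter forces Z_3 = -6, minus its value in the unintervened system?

The intervention breaks the incoming arrows to Z_3: Z_3 <- -2*Z_2 + 2*Z_1 - 2 no longer applies, and Z_3 = -6.
Z_4 = Z_1 + Z_2 + Z_3  [with Z_1=4, Z_2=3, Z_3=-6]  = 1
Without intervention: Z_3 = -2*Z_2 + 2*Z_1 - 2  [with Z_2=3, Z_1=4]  = 0; Z_4 = Z_1 + Z_2 + Z_3  [with Z_1=4, Z_2=3, Z_3=0]  = 7.
Change = 1 − 7 = -6.

-6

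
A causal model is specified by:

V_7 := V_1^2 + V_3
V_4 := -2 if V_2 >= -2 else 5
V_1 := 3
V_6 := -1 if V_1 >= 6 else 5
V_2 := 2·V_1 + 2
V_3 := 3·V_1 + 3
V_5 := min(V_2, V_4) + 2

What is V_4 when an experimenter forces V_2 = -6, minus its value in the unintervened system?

Under do(V_2=-6), the mechanism V_2 := 2·V_1 + 2 is discarded; V_2 is fixed at -6.
V_4 = -2 if V_2 >= -2 else 5  [with V_2=-6]  = 5
Without intervention: V_2 = 2·V_1 + 2  [with V_1=3]  = 8; V_4 = -2 if V_2 >= -2 else 5  [with V_2=8]  = -2.
Change = 5 − (-2) = 7.

7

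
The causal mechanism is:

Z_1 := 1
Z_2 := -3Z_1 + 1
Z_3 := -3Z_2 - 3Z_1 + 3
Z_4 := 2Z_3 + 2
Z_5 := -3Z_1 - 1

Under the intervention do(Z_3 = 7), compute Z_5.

-4

do(Z_3=7) replaces the equation Z_3 := -3Z_2 - 3Z_1 + 3 with the constant Z_3 = 7.
Z_5 is not downstream of the intervention, so its value is determined by the original equations.
Z_5 = -3Z_1 - 1  [with Z_1=1]  = -4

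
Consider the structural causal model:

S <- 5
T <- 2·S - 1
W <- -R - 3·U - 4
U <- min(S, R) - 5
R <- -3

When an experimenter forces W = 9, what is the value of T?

Intervening sets W = 9 and removes its equation (W <- -R - 3·U - 4).
No directed path runs from W to T, so T keeps its natural value.
T = 2·S - 1  [with S=5]  = 9

9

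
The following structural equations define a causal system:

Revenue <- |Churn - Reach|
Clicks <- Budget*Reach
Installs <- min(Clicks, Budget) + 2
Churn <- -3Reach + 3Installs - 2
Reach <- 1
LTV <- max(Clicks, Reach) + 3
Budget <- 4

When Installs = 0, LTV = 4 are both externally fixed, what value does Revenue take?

6

The joint intervention fixes Installs = 0, LTV = 4, removing each variable's own equation.
Churn = -3Reach + 3Installs - 2  [with Reach=1, Installs=0]  = -5
Revenue = |Churn - Reach|  [with Churn=-5, Reach=1]  = 6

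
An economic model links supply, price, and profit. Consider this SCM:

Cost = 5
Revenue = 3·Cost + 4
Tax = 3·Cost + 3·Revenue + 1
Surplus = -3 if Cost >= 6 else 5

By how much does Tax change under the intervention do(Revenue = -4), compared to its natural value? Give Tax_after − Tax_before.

The intervention breaks the incoming arrows to Revenue: Revenue = 3·Cost + 4 no longer applies, and Revenue = -4.
Tax = 3·Cost + 3·Revenue + 1  [with Cost=5, Revenue=-4]  = 4
Without intervention: Revenue = 3·Cost + 4  [with Cost=5]  = 19; Tax = 3·Cost + 3·Revenue + 1  [with Cost=5, Revenue=19]  = 73.
Change = 4 − 73 = -69.

-69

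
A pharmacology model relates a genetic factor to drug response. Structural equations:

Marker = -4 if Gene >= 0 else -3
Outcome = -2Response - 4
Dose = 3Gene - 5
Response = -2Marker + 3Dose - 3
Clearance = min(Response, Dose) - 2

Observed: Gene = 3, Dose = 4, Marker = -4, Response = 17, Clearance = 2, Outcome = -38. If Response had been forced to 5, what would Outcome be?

Under do(Response=5), the mechanism Response = -2Marker + 3Dose - 3 is discarded; Response is fixed at 5.
Outcome = -2Response - 4  [with Response=5]  = -14

-14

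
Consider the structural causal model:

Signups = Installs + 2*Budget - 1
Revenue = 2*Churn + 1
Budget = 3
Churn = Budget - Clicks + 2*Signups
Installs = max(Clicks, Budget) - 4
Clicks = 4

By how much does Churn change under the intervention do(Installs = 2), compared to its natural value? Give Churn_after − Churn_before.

4

do(Installs=2) replaces the equation Installs = max(Clicks, Budget) - 4 with the constant Installs = 2.
Signups = Installs + 2*Budget - 1  [with Installs=2, Budget=3]  = 7
Churn = Budget - Clicks + 2*Signups  [with Budget=3, Clicks=4, Signups=7]  = 13
Without intervention: Installs = max(Clicks, Budget) - 4  [with Clicks=4, Budget=3]  = 0; Signups = Installs + 2*Budget - 1  [with Installs=0, Budget=3]  = 5; Churn = Budget - Clicks + 2*Signups  [with Budget=3, Clicks=4, Signups=5]  = 9.
Change = 13 − 9 = 4.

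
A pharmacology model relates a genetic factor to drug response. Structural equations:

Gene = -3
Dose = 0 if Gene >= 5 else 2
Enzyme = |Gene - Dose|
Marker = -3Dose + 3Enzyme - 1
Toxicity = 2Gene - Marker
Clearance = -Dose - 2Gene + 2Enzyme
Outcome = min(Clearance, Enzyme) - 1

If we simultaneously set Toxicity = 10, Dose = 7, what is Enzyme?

10

Setting Toxicity = 10, Dose = 7 by intervention discards those variables' equations.
Enzyme = |Gene - Dose|  [with Gene=-3, Dose=7]  = 10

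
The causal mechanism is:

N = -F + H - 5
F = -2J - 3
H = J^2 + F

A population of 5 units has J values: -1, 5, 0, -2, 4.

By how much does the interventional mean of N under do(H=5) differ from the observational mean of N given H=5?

0.4

Under do(H=5), H's equation is replaced by H=5 for every unit. Per-unit N: 1, 13, 3, -1, 11. Mean = 5.4.
Observing H=5 restricts to units where H's equation naturally yields 5: J ∈ {-2, 4}. In that subpopulation N = -1, 11, mean 5.
Difference = 5.4 − 5 = 0.4.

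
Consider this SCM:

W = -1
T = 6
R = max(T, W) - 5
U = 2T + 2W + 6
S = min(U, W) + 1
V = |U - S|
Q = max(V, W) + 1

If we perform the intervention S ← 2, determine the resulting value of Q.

Under do(S=2), the mechanism S = min(U, W) + 1 is discarded; S is fixed at 2.
U = 2T + 2W + 6  [with T=6, W=-1]  = 16
V = |U - S|  [with U=16, S=2]  = 14
Q = max(V, W) + 1  [with V=14, W=-1]  = 15

15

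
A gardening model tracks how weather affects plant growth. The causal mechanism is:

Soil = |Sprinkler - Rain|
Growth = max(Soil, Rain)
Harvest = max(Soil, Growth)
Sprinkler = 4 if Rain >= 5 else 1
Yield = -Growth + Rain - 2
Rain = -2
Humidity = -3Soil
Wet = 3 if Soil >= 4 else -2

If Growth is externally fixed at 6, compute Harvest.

6

do(Growth=6) replaces the equation Growth = max(Soil, Rain) with the constant Growth = 6.
Sprinkler = 4 if Rain >= 5 else 1  [with Rain=-2]  = 1
Soil = |Sprinkler - Rain|  [with Sprinkler=1, Rain=-2]  = 3
Harvest = max(Soil, Growth)  [with Soil=3, Growth=6]  = 6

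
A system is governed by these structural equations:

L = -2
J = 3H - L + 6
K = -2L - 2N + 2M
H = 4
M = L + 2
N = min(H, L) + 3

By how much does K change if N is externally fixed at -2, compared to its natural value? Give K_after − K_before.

The intervention breaks the incoming arrows to N: N = min(H, L) + 3 no longer applies, and N = -2.
M = L + 2  [with L=-2]  = 0
K = -2L - 2N + 2M  [with L=-2, N=-2, M=0]  = 8
Without intervention: N = min(H, L) + 3  [with H=4, L=-2]  = 1; M = L + 2  [with L=-2]  = 0; K = -2L - 2N + 2M  [with L=-2, N=1, M=0]  = 2.
Change = 8 − 2 = 6.

6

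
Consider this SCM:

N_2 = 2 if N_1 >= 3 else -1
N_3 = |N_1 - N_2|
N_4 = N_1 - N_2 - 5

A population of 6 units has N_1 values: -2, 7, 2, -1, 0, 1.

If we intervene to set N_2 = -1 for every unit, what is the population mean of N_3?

2.5

Every unit gets N_2=-1 under the intervention. N_3 values become 1, 8, 3, 0, 1, 2; E[N_3|do(N_2=-1)] = 2.5.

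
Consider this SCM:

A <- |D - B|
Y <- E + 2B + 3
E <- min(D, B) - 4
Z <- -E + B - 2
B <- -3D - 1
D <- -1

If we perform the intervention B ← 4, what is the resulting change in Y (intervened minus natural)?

4

Under do(B=4), the mechanism B <- -3D - 1 is discarded; B is fixed at 4.
E = min(D, B) - 4  [with D=-1, B=4]  = -5
Y = E + 2B + 3  [with E=-5, B=4]  = 6
Without intervention: B = -3D - 1  [with D=-1]  = 2; E = min(D, B) - 4  [with D=-1, B=2]  = -5; Y = E + 2B + 3  [with E=-5, B=2]  = 2.
Change = 6 − 2 = 4.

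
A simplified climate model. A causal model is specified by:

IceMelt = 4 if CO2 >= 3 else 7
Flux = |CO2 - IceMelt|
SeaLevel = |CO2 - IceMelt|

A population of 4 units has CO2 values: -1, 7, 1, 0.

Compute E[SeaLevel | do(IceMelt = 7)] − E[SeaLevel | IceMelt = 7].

-1.75

The intervention sets IceMelt=7 in all 4 units regardless of CO2. Recomputing SeaLevel per unit gives 8, 0, 6, 7; average 5.25.
Observing IceMelt=7 restricts to units where IceMelt's equation naturally yields 7: CO2 ∈ {-1, 1, 0}. In that subpopulation SeaLevel = 8, 6, 7, mean 7.
Difference = 5.25 − 7 = -1.75.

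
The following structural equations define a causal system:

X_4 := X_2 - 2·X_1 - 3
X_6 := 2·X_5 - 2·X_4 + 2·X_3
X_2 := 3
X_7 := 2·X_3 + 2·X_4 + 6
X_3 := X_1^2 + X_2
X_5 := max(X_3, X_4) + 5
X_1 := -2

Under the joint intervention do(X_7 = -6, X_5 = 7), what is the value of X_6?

20

Setting X_7 = -6, X_5 = 7 by intervention discards those variables' equations.
X_3 = X_1^2 + X_2  [with X_1=-2, X_2=3]  = 7
X_4 = X_2 - 2·X_1 - 3  [with X_2=3, X_1=-2]  = 4
X_6 = 2·X_5 - 2·X_4 + 2·X_3  [with X_5=7, X_4=4, X_3=7]  = 20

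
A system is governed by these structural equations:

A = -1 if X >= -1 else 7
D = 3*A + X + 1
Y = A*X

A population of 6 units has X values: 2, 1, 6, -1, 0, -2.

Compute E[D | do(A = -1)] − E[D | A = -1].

do(A=-1) breaks A's dependence on X. With A=-1 fixed, D across the units is 0, -1, 4, -3, -2, -4, mean -1.
E[D|A=-1] averages over only the 5 units with A=-1 (X = 2, 1, 6, -1, 0): D = 0, -1, 4, -3, -2, mean -0.4.
Difference = -1 − (-0.4) = -0.6.

-0.6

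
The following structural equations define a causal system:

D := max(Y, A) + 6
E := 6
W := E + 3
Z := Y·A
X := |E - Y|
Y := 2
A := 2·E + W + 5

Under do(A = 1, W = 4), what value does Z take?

2

The joint intervention fixes A = 1, W = 4, removing each variable's own equation.
Z = Y·A  [with Y=2, A=1]  = 2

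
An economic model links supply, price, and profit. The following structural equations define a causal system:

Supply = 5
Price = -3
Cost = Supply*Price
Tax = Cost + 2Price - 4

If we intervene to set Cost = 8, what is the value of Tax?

The intervention breaks the incoming arrows to Cost: Cost = Supply*Price no longer applies, and Cost = 8.
Tax = Cost + 2Price - 4  [with Cost=8, Price=-3]  = -2

-2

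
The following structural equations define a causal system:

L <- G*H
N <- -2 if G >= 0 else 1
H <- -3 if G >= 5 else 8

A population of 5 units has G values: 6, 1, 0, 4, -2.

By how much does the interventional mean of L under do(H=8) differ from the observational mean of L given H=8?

The intervention sets H=8 in all 5 units regardless of G. Recomputing L per unit gives 48, 8, 0, 32, -16; average 14.4.
E[L|H=8] averages over only the 4 units with H=8 (G = 1, 0, 4, -2): L = 8, 0, 32, -16, mean 6.
Difference = 14.4 − 6 = 8.4.

8.4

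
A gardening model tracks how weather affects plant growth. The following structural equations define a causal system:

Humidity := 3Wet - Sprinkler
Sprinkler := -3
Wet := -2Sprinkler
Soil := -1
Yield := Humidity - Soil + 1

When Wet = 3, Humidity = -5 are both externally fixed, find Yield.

Setting Wet = 3, Humidity = -5 by intervention discards those variables' equations.
Yield = Humidity - Soil + 1  [with Humidity=-5, Soil=-1]  = -3

-3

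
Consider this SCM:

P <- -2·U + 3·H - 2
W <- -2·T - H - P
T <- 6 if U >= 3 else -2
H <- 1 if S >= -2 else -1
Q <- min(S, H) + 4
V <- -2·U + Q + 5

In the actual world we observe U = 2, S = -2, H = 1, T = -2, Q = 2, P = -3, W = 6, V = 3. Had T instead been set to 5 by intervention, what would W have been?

The intervention breaks the incoming arrows to T: T <- 6 if U >= 3 else -2 no longer applies, and T = 5.
H = 1 if S >= -2 else -1  [with S=-2]  = 1
P = -2·U + 3·H - 2  [with U=2, H=1]  = -3
W = -2·T - H - P  [with T=5, H=1, P=-3]  = -8

-8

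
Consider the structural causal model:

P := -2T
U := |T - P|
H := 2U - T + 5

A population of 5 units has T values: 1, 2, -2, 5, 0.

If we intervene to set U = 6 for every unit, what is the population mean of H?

Every unit gets U=6 under the intervention. H values become 16, 15, 19, 12, 17; E[H|do(U=6)] = 15.8.

15.8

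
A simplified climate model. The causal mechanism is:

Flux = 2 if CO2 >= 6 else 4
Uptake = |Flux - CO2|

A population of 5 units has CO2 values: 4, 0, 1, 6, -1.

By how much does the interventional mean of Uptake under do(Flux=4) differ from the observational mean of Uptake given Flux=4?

Under do(Flux=4), Flux's equation is replaced by Flux=4 for every unit. Per-unit Uptake: 0, 4, 3, 2, 5. Mean = 2.8.
Conditioning on Flux=4 selects the 4 unit(s) with CO2 ∈ {4, 0, 1, -1}. Their Uptake values: 0, 4, 3, 5. Mean = 3.
Difference = 2.8 − 3 = -0.2.

-0.2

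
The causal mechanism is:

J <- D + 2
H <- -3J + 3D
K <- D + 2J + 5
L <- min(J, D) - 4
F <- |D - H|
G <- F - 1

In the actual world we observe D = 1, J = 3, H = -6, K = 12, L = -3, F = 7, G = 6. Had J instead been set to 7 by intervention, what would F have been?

19

Under do(J=7), the mechanism J <- D + 2 is discarded; J is fixed at 7.
H = -3J + 3D  [with J=7, D=1]  = -18
F = |D - H|  [with D=1, H=-18]  = 19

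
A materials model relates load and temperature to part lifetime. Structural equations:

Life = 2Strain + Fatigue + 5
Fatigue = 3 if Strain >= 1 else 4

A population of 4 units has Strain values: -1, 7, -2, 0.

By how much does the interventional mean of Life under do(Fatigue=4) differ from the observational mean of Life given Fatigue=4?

4

Every unit gets Fatigue=4 under the intervention. Life values become 7, 23, 5, 9; E[Life|do(Fatigue=4)] = 11.
Conditioning on Fatigue=4 selects the 3 unit(s) with Strain ∈ {-1, -2, 0}. Their Life values: 7, 5, 9. Mean = 7.
Difference = 11 − 7 = 4.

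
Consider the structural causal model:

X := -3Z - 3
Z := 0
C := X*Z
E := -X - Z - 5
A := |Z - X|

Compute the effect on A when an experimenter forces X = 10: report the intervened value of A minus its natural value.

7

do(X=10) replaces the equation X := -3Z - 3 with the constant X = 10.
A = |Z - X|  [with Z=0, X=10]  = 10
Without intervention: X = -3Z - 3  [with Z=0]  = -3; A = |Z - X|  [with Z=0, X=-3]  = 3.
Change = 10 − 3 = 7.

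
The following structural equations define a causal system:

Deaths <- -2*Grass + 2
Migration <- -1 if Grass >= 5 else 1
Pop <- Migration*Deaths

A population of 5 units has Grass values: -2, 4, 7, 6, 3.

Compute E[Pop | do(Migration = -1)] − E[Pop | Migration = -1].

-5.8

The intervention sets Migration=-1 in all 5 units regardless of Grass. Recomputing Pop per unit gives -6, 6, 12, 10, 4; average 5.2.
E[Pop|Migration=-1] averages over only the 2 units with Migration=-1 (Grass = 7, 6): Pop = 12, 10, mean 11.
Difference = 5.2 − 11 = -5.8.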